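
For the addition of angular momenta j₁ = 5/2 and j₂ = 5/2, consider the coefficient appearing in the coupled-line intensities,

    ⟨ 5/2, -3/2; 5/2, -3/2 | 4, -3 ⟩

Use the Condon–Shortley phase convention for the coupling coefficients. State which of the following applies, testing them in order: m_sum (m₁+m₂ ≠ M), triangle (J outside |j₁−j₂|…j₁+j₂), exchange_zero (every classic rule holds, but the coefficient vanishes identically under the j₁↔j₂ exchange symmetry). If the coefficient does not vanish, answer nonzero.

m-sum: m₁+m₂ = -3/2+(-3/2) = -3, M = -3  ✓
triangle: |j₁−j₂| = 0 ≤ J = 4 ≤ j₁+j₂ = 5  ✓
exchange: j₁=j₂ and m₁=m₂, and (−1)^(j₁+j₂−J) = (−1)^1 = −1 forces ⟨j₁m₁;j₂m₂|JM⟩ = −⟨j₂m₂;j₁m₁|JM⟩ = −⟨j₁m₁;j₂m₂|JM⟩ ⇒ the coefficient vanishes identically
Racah sum check: Σ_k collapses to 0 ⇒ CG = 0

exchange_zero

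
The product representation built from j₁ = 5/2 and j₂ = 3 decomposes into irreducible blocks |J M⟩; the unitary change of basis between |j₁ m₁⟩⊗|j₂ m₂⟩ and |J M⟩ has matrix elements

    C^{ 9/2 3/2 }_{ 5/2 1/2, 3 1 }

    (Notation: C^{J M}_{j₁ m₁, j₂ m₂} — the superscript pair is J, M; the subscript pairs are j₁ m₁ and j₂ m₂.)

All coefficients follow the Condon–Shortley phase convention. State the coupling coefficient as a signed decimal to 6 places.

-0.147122

j₁+j₂−J=1  J+j₁−j₂=4  J−j₁+j₂=5  j₁+j₂+J+1=11
(j₁±m₁, j₂±m₂, J±M) = (3,2,4,2,6,3)
P² = 138240/77
sum k=0..1:
  [0] +1/96 = 1/96
  [1] −1/72 = -1/72
S = -1/288
C² = P²·S² = 5/231 ; C = -0.147122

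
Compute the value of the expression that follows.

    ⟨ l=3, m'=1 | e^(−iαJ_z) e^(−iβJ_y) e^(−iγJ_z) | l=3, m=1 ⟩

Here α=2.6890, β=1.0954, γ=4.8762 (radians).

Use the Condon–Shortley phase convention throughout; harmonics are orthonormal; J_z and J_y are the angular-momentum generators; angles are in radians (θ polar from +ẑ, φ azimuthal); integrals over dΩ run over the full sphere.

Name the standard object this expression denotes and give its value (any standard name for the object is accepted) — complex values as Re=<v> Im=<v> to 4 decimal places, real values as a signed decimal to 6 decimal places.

This is a Wigner D-matrix element — the rotation-matrix element ⟨l m'| R(α,β,γ) |l m⟩ in the angular-momentum basis.
D^3_{1,1}(2.6890,1.0954,4.8762) = e^{-i·1·2.6890}·d^3_{1,1}(1.0954)·e^{-i·1·4.8762}. Compute d first:
With c≡cos(β/2)=0.853724 and s≡sin(β/2)=0.520725, N=[24·2·24·2]^{1/2}=48.000000
The bounds max(0,m−m')=0 and min(l+m,l−m')=2 give 3 terms
  k=0: (−1)^0·48.0000/(48)·0.8537^6·0.5207^0 = +0.387174
  k=1: (−1)^1·48.0000/(6)·0.8537^4·0.5207^2 = -1.152332
  k=2: (−1)^2·48.0000/(8)·0.8537^2·0.5207^4 = +0.321529
d^3_{1,1}(1.0954) = +0.387174 -1.152332 +0.321529 = -0.443629
D = (-0.899316-0.437299i)·(-0.443629)·(+0.163079+0.986613i) = -0.126339+0.425259i

Wigner D-matrix element, Re=-0.1263 Im=0.4253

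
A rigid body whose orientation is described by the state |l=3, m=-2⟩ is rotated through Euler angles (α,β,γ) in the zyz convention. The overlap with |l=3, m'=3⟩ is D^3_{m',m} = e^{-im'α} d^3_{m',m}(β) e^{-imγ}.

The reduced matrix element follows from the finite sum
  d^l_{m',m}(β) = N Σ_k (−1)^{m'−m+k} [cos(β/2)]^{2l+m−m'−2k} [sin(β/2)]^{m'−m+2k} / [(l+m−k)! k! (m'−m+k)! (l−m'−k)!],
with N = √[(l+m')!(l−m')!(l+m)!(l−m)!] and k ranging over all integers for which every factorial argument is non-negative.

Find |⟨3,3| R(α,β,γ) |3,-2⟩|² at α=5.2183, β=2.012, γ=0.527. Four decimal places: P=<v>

D^3_{3,-2}(5.2183,2.0120,0.5270) = e^{-i·3·5.2183}·d^3_{3,-2}(2.0120)·e^{-i·-2·0.5270}. Compute d first:
Half-angle: c=0.535244, s=0.844698. N=√(720·1·1·120)=293.938769
Admissible k: 0..0 (factorial args all ≥0)
  k=0: (−1)^5·293.9388/(120)·0.5352^1·0.8447^5 = -0.563811
d^3_{3,-2}(2.0120) = -0.563811
|D^3_{3,-2}|² = |d^3_{3,-2}(β)|² = (-0.563811)² = 0.317883 (the z-rotation phases have unit modulus)

P=0.3179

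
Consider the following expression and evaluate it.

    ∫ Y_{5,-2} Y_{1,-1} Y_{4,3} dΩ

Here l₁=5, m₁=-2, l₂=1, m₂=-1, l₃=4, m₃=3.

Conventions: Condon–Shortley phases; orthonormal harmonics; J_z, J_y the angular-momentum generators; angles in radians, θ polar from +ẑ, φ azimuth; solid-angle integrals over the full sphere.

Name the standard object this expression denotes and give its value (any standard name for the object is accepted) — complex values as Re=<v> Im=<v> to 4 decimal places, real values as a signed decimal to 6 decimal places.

Gaunt coefficient, +0.085055

This is a Gaunt coefficient — the integral of a triple product of spherical harmonics over the sphere.
m-sum 0 ✓  L=10 even ✓  4≤4≤6 ✓
Π(2lᵢ+1) = 11×3×9 = 297
triangle coeff Δ(5,1,4) = 1/495
Σ_t [1,1]: t=1:−1/576 = -1/576
(3j)²=5/99 [(5 1 4; 0 0 0)], sign=-1
Σ_t [0,0]: t=0:+1/10080 = 1/10080
(3j)²=1/165 [(5 1 4; -2 -1 3)], sign=-1
⇒ 4πI² = 1/11
I = (+1)√(1/11/(4π)) = 0.08505478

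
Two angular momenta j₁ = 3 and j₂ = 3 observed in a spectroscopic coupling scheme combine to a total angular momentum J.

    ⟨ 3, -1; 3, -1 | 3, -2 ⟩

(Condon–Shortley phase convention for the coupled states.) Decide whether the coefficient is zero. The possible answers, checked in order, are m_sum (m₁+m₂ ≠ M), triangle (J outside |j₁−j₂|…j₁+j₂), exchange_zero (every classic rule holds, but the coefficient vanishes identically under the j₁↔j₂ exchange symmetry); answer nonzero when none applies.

exchange_zero

m-sum: m₁+m₂ = -1+(-1) = -2, M = -2  ✓
triangle: |j₁−j₂| = 0 ≤ J = 3 ≤ j₁+j₂ = 6  ✓
exchange: j₁=j₂ and m₁=m₂, and (−1)^(j₁+j₂−J) = (−1)^3 = −1 forces ⟨j₁m₁;j₂m₂|JM⟩ = −⟨j₂m₂;j₁m₁|JM⟩ = −⟨j₁m₁;j₂m₂|JM⟩ ⇒ the coefficient vanishes identically
Racah sum check: Σ_k collapses to 0 ⇒ CG = 0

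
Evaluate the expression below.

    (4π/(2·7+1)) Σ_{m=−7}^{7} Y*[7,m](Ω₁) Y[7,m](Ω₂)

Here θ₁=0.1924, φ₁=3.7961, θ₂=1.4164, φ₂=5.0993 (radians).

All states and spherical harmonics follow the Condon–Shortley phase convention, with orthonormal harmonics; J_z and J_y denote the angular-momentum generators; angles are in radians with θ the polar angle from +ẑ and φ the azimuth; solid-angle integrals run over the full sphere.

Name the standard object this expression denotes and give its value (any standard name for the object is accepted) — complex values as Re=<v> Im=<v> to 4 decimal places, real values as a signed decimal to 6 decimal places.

This sum is the spherical-harmonic addition theorem: it equals the Legendre polynomial P_l(cos γ) of the angle γ between the two directions.
Expand P_7 via completeness: Σ_{m} conj(Y_{7,m}) at Ω₁ times Y_{7,m} at Ω₂ —
  m=-7: (0.000001, 0.000005) × (-0.193045, 0.417377) = (-0.000002, -0.000001)  (running Σ = (-0.000002, -0.000001))
  m=-6: (-0.000063, -0.000063) × (0.182668, 0.195817) = (0.000001, -0.000024)  (running Σ = (-0.000001, -0.000025))
  m=-5: (0.001072, 0.000141) × (-0.223698, 0.085162) = (-0.000252, 0.000060)  (running Σ = (-0.000253, 0.000035))
  m=-4: (-0.007943, 0.004586) × (-0.006706, 0.289589) = (-0.001275, -0.002331)  (running Σ = (-0.001528, -0.002296))
  m=-3: (0.021357, -0.051556) × (-0.148696, -0.064639) = (-0.006508, 0.006286)  (running Σ = (-0.008036, 0.003990))
  m=-2: (0.060680, 0.226476) × (-0.209669, 0.204870) = (-0.059121, -0.035054)  (running Σ = (-0.067157, -0.031064))
  m=-1: (-0.477146, -0.366133) × (-0.049499, -0.121486) = (-0.020862, 0.076090)  (running Σ = (-0.088019, 0.045026))
  m=0: (0.594872, -0.000000) × (-0.293318, 0.000000) = (-0.174487, 0.000000)  (running Σ = (-0.262505, 0.045026))
  m=1: (0.477146, -0.366133) × (0.049499, -0.121486) = (-0.020862, -0.076090)  (running Σ = (-0.283367, -0.031064))
  m=2: (0.060680, -0.226476) × (-0.209669, -0.204870) = (-0.059121, 0.035054)  (running Σ = (-0.342488, 0.003990))
  m=3: (-0.021357, -0.051556) × (0.148696, -0.064639) = (-0.006508, -0.006286)  (running Σ = (-0.348996, -0.002296))
  m=4: (-0.007943, -0.004586) × (-0.006706, -0.289589) = (-0.001275, 0.002331)  (running Σ = (-0.350271, 0.000035))
  m=5: (-0.001072, 0.000141) × (0.223698, 0.085162) = (-0.000252, -0.000060)  (running Σ = (-0.350523, -0.000025))
  m=6: (-0.000063, 0.000063) × (0.182668, -0.195817) = (0.000001, 0.000024)  (running Σ = (-0.350522, -0.000001))
  m=7: (-0.000001, 0.000005) × (0.193045, 0.417377) = (-0.000002, 0.000001)  (running Σ = (-0.350524, 0.000000))
Total Σ_m = (-0.350524, 0.000000). Multiply by 0.837758: (-0.293654, 0.000000). P_7(cos γ) = -0.293654

Legendre polynomial (addition theorem), -0.293654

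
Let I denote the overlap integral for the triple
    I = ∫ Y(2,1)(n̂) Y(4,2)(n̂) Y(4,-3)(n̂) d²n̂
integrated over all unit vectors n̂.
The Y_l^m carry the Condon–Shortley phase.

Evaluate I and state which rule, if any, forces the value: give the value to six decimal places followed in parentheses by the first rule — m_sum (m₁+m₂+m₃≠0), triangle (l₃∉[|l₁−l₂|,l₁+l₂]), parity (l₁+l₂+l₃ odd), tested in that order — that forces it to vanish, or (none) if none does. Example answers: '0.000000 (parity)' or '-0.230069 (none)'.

-0.187702 (none)

Checks pass: Σm=0; 10 even; l₃=4∈[2,6].
(2·2+1)(2·4+1)(2·4+1) = 405
Δ: 2! 2! 6! / 11! → 1/13860
sum: t=0:+1/192 t=1:−1/36 t=2:+1/192 = -5/288
3j²(2 4 4; 0 0 0) = Δ·Π!·Σ² = 20/693  (sign -1)
sum: t=0:+1/1440 t=1:−1/240 = -1/288
3j²(2 4 4; 1 2 -3) = Δ·Π!·Σ² = 5/132  (sign +1)
combine: 4πI² = 405·20/693·5/132 = 375/847
take √, sign -1: I = -0.18770204
No selection rule forces the value: the integral is nonzero (none).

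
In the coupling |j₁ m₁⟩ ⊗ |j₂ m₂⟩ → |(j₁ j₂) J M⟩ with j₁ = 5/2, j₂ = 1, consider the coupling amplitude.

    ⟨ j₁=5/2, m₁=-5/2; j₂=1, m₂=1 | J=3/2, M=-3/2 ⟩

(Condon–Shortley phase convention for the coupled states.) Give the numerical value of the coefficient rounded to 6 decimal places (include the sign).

triangle: 2!×3!×0!/6! = 12/720
(j±m)!: 0!×5!×2!×0!×0!×3! = 1440
prefactor² = (2J+1)×Δ×N² = 96
  k=2: +1/(2!×0!×3!×0!×0!×0!) = 1/12
Σ = 1/12  ⇒  CG² = 96×(1/12)² = 2/3
CG = +√(2/3) = +0.816497

+√(2/3) = +0.816497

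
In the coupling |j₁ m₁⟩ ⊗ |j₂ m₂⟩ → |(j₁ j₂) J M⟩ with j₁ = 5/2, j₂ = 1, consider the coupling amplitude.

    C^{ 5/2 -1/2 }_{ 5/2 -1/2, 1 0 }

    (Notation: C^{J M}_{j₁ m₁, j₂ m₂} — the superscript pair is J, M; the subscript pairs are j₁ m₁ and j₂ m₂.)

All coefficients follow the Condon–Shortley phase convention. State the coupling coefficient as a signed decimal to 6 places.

−√(1/35) = -0.169031

triangle: 1!·4!·1!/7! = 24/5040
(j±m)!: 2!·3!·1!·1!·2!·3! = 144
prefactor² = (2J+1)·Δ·N² = 144/35
  k=0: +1/(0!·1!·3!·1!·1!·0!) = 1/6
  k=1: −1/(1!·0!·2!·0!·2!·1!) = -1/4
Σ = -1/12  ⇒  CG² = 144/35·(-1/12)² = 1/35
CG = −√(1/35) = -0.169031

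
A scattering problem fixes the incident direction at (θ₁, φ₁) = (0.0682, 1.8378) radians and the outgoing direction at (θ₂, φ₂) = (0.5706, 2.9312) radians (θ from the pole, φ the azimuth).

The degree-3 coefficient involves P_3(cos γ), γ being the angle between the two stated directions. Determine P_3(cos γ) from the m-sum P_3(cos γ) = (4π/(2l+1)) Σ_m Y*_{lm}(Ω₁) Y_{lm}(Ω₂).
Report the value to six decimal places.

Expand P_3 via completeness: Σ_{m} conj(Y_{3,m}) at Ω₁ times Y_{3,m} at Ω₂ —
  m=-3: Y*=(0.000095, -0.000092)  Y=(-0.053080, -0.038798)  product (-0.000009, 0.000001)
  m=-2: Y*=(-0.004076, -0.002410)  Y=(0.229038, 0.102498)  product (-0.000686, -0.000970)
  m=-1: Y*=(-0.023108, 0.084480)  Y=(-0.433824, -0.092644)  product (0.017852, -0.034509)
  m=+0: Y*=(0.735973, -0.000000)  Y=(0.169986, 0.000000)  product (0.125105, 0.000000)
  m=+1: Y*=(0.023108, 0.084480)  Y=(0.433824, -0.092644)  product (0.017852, 0.034509)
  m=+2: Y*=(-0.004076, 0.002410)  Y=(0.229038, -0.102498)  product (-0.000686, 0.000970)
  m=+3: Y*=(-0.000095, -0.000092)  Y=(0.053080, -0.038798)  product (-0.000009, -0.000001)
Σ over m = (0.159418, -0.000000); ×(4π/7) → (0.286187, -0.000000). Real part: 0.286187

0.286187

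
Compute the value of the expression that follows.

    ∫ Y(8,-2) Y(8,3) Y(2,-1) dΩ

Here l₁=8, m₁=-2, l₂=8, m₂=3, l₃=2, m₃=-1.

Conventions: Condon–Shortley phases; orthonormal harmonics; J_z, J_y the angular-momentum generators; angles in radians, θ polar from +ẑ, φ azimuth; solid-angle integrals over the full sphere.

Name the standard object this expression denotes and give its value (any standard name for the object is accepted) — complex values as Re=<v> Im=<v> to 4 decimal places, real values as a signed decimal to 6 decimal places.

Gaunt coefficient, -0.110109

This is a Gaunt coefficient — the integral of a triple product of spherical harmonics over the sphere.
m-sum 0 ✓  L=18 even ✓  0≤2≤16 ✓
Π(2lᵢ+1) = 17×17×5 = 1445
triangle coeff Δ(8,8,2) = 1/348840
Σ_t [6,8]: t=6:+1/116121600 t=7:−1/25401600 t=8:+1/116121600 = -1/45158400
(3j)²=24/1615 [(8 8 2; 0 0 0)], sign=-1
Σ_t [9,10]: t=9:−1/87091200 t=10:+1/174182400 = -1/174182400
(3j)²=55/7752 [(8 8 2; -2 3 -1)], sign=+1
⇒ 4πI² = 55/361
I = (-1)√(55/361/(4π)) = -0.11010900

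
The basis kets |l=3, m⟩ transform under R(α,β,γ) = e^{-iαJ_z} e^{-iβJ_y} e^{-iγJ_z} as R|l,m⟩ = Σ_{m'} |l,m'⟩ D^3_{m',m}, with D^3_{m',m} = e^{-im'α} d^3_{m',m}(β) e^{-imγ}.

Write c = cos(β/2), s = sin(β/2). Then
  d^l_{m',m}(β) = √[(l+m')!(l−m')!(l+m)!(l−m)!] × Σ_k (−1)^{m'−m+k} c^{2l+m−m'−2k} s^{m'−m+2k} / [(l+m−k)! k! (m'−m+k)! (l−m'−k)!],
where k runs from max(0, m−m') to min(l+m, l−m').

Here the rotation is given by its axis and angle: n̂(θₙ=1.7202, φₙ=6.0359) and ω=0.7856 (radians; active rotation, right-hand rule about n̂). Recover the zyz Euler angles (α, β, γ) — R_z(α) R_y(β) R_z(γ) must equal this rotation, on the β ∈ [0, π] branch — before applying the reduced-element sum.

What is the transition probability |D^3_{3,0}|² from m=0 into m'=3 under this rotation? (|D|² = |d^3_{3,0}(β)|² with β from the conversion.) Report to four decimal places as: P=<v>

Axis–angle → zyz. n̂ = (sinθₙcosφₙ, sinθₙsinφₙ, cosθₙ) = (+0.958779, -0.242046, -0.148848), ω = 0.7856.
R = I cosω + sinω [n̂]ₓ + (1−cosω) n̂n̂ᵀ gives
  R = [+0.976340, +0.037269, -0.213007; -0.173277, +0.724132, -0.667539; +0.129367, +0.688654, +0.713457]
β = atan2(√(R₁₃²+R₂₃²), R₃₃) = 0.776377; α = atan2(R₂₃, R₁₃) mod 2π = 4.403509; γ = atan2(R₃₂, −R₃₁) mod 2π = 1.756487
Split into d^3_{3,0}(β=0.7764) × two z-phases.
Half-angle: c=0.925596, s=0.378513. N=√(720·1·6·6)=160.996894
Admissible k: 0..0 (factorial args all ≥0)
  k=0: (−1)^3·160.9969/(36)·0.9256^3·0.3785^3 = -0.192318
d^3_{3,0}(0.7764) = -0.192318
|D^3_{3,0}|² = |d^3_{3,0}(β)|² = (-0.192318)² = 0.036986 (the z-rotation phases have unit modulus)

P=0.0370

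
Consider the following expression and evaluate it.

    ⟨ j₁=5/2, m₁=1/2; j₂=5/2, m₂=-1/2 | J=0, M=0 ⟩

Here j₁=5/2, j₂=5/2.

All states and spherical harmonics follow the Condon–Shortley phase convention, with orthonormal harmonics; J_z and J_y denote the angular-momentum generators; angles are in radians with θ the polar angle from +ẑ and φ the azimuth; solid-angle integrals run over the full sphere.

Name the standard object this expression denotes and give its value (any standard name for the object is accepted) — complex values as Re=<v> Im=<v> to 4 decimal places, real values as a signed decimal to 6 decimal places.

This is a Clebsch–Gordan (vector-coupling) coefficient.
triangle: 5!·0!·0!/6! = 120/720
(j±m)!: 3!·2!·2!·3!·0!·0! = 144
prefactor² = (2J+1)·Δ·N² = 24
  k=2: +1/(2!·3!·0!·0!·0!·0!) = 1/12
Σ = 1/12  ⇒  CG² = 24·(1/12)² = 1/6
CG = +√(1/6) = +0.408248

Clebsch–Gordan coefficient, +√(1/6) ≈ +0.408248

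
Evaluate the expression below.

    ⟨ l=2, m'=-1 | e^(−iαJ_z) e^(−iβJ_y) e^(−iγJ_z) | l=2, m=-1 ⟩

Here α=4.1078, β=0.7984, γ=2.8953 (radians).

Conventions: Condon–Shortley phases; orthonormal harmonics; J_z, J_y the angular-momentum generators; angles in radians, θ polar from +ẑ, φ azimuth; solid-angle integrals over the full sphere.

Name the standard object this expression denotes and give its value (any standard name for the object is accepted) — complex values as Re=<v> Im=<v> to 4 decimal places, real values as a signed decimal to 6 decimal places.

Wigner D-matrix element, Re=0.2526 Im=0.2215

This is a Wigner D-matrix element — the rotation-matrix element ⟨l m'| R(α,β,γ) |l m⟩ in the angular-momentum basis.
Split into d^2_{-1,-1}(β=0.7984) × two z-phases.
With c≡cos(β/2)=0.921372 and s≡sin(β/2)=0.388681, N=[1·6·1·6]^{1/2}=6.000000
Admissible k: 0..1 (factorial args all ≥0)
  k=0: (−1)^0·6.0000/(6)·0.9214^4·0.3887^0 = +0.720677
  k=1: (−1)^1·6.0000/(2)·0.9214^2·0.3887^2 = -0.384750
d^2_{-1,-1}(0.7984) = +0.720677 -0.384750 = +0.335926
Attach z-rotation phases: D = e^{-i(-1)(4.1078)}·(+0.335926)·e^{-i(-1)(2.8953)} = +0.252570+0.221483i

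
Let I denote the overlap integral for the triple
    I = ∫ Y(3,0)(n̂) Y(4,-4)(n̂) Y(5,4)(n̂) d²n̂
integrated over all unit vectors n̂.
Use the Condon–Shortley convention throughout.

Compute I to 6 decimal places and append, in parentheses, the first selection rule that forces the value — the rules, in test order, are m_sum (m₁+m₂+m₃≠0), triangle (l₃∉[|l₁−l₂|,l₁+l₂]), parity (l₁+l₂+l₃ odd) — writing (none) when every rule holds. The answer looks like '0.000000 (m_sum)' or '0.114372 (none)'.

Rules hold: Σm=0, L=12 even, 1≤5≤7.
N = 7·9·11 = 693
Δ = 2!·4!·6!/13! = 1/180180
Racah Σ t=0..2: t=0:+1/576 t=1:−1/144 t=2:+1/576 = -1/288
⇒ 3j(3 4 5; 0 0 0)² = 20/1001, sgn +1
Racah Σ t=0..0: t=0:+1/8640 = 1/8640
⇒ 3j(3 4 5; 0 -4 4)² = 28/715, sgn -1
4πI² = N·(3j₀)²·(3jₘ)² = 1008/1859
I = -1·√(0.542227/4π) = -0.20772350
No selection rule forces the value: the integral is nonzero (none).

-0.207724 (none)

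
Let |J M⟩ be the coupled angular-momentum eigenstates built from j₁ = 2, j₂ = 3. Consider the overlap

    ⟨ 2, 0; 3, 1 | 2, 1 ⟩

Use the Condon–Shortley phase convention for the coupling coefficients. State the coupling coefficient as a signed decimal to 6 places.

+√(1/7) = +0.377964

√[5·3!1!3!/8! · 2!2!4!2!3!1!] = √(36/7)
  +(−1)^1/∏(1,2,1,3,0,0)! = -1/12  (running -1/12)
  +(−1)^2/∏(2,1,0,2,1,1)! = 1/4  (running 1/6)
⟨..|..⟩ = √(36/7)·(1/6) = +0.377964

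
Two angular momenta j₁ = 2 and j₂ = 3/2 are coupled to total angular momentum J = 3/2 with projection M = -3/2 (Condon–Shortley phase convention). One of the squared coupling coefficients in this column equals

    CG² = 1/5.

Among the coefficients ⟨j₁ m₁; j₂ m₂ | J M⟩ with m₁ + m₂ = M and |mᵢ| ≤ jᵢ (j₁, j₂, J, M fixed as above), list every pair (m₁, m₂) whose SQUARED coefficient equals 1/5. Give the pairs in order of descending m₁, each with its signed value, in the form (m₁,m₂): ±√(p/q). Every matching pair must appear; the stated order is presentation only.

(0,-3/2): +√(1/5)

Admissible pairs with m₁+m₂ = M = -3/2: (-2,1/2), (-1,-1/2), (0,-3/2)
  (m₁,m₂)=(0,-3/2): CG² = 1/5, CG = +√(1/5)   ← matches the target
  (m₁,m₂)=(-1,-1/2): CG² = 2/5, CG = −√(2/5)
  (m₁,m₂)=(-2,1/2): CG² = 2/5, CG = +√(2/5)
Pairs with CG² = 1/5: (0,-3/2): +√(1/5)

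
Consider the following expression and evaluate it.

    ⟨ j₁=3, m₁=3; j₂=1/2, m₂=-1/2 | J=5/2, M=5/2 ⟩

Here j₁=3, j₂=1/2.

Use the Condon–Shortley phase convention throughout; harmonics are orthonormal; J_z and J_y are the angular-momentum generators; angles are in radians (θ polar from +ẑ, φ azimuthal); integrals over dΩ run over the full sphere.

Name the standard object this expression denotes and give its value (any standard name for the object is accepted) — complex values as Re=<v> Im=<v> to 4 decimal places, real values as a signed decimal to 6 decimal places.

This is a Clebsch–Gordan (vector-coupling) coefficient.
√[6·1!5!0!/7! · 6!0!0!1!5!0!] = √(86400/7)
  +(−1)^0/∏(0,1,0,0,5,0)! = 1/120  (running 1/120)
⟨..|..⟩ = √(86400/7)·(1/120) = +0.925820

Clebsch–Gordan coefficient, +√(6/7) ≈ +0.925820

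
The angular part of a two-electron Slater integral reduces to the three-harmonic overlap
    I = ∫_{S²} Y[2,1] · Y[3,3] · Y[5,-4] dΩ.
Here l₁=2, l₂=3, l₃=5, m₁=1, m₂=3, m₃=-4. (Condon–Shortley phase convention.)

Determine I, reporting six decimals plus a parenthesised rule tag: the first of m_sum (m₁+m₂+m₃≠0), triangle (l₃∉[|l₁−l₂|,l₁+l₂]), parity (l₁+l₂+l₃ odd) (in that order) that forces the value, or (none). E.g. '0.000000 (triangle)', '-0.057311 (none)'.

Rules hold: Σm=0, L=10 even, 1≤5≤5.
N = 5·7·11 = 385
Δ = 0!·4!·6!/11! = 1/2310
Racah Σ t=0..0: t=0:+1/144 = 1/144
⇒ 3j(2 3 5; 0 0 0)² = 10/231, sgn -1
Racah Σ t=0..0: t=0:+1/4320 = 1/4320
⇒ 3j(2 3 5; 1 3 -4)² = 2/55, sgn -1
4πI² = N·(3j₀)²·(3jₘ)² = 20/33
I = +1·√(0.606061/4π) = 0.21961050
No selection rule forces the value: the integral is nonzero (none).

0.219610 (none)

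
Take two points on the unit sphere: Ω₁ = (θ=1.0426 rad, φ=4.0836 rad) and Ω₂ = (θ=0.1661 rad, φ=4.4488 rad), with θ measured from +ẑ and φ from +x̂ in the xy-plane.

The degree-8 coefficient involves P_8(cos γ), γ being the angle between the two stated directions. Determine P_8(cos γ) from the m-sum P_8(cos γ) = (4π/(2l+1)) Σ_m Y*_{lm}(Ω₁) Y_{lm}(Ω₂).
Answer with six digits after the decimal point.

0.276057

Addition theorem: P_8(cos γ) = (4π/17) Σ_m Y*_{lm}(Ω₁) Y_{lm}(Ω₂), m = −8…8:
  [-8]  conj(Y_{8,-8})(Ω₁) = 0.04990 + 0.15164j ; Y_{8,-8}(Ω₂) = -0.00000 + 0.00000j ; Δ = -0.00000 - 0.00000j
  [-7]  conj(Y_{8,-7})(Ω₁) = -0.35474 - 0.11397j ; Y_{8,-7}(Ω₂) = 0.00001 + 0.00000j ; Δ = -0.00000 - 0.00000j
  [-6]  conj(Y_{8,-6})(Ω₁) = 0.35453 - 0.25911j ; Y_{8,-6}(Ω₂) = 0.00000 - 0.00010j ; Δ = -0.00003 - 0.00004j
  [-5]  conj(Y_{8,-5})(Ω₁) = 0.00038 + 0.15954j ; Y_{8,-5}(Ω₂) = -0.00111 + 0.00029j ; Δ = -0.00005 - 0.00018j
  [-4]  conj(Y_{8,-4})(Ω₁) = 0.21513 + 0.15569j ; Y_{8,-4}(Ω₂) = 0.00464 + 0.00818j ; Δ = -0.00027 + 0.00248j
  [-3]  conj(Y_{8,-3})(Ω₁) = -0.29332 + 0.09576j ; Y_{8,-3}(Ω₂) = 0.04043 - 0.04000j ; Δ = -0.00803 + 0.01560j
  [-2]  conj(Y_{8,-2})(Ω₁) = -0.03705 + 0.11438j ; Y_{8,-2}(Ω₂) = -0.20879 - 0.12154j ; Δ = 0.02164 - 0.01938j
  [-1]  conj(Y_{8,-1})(Ω₁) = -0.19595 - 0.26943j ; Y_{8,-1}(Ω₂) = -0.16512 + 0.61186j ; Δ = 0.19721 - 0.07540j
  [+0]  conj(Y_{8,0})(Ω₁) = -0.07273 + 0.00000j ; Y_{8,0}(Ω₂) = 0.65281 + 0.00000j ; Δ = -0.04748 + 0.00000j
  [+1]  conj(Y_{8,1})(Ω₁) = 0.19595 - 0.26943j ; Y_{8,1}(Ω₂) = 0.16512 + 0.61186j ; Δ = 0.19721 + 0.07540j
  [+2]  conj(Y_{8,2})(Ω₁) = -0.03705 - 0.11438j ; Y_{8,2}(Ω₂) = -0.20879 + 0.12154j ; Δ = 0.02164 + 0.01938j
  [+3]  conj(Y_{8,3})(Ω₁) = 0.29332 + 0.09576j ; Y_{8,3}(Ω₂) = -0.04043 - 0.04000j ; Δ = -0.00803 - 0.01560j
  [+4]  conj(Y_{8,4})(Ω₁) = 0.21513 - 0.15569j ; Y_{8,4}(Ω₂) = 0.00464 - 0.00818j ; Δ = -0.00027 - 0.00248j
  [+5]  conj(Y_{8,5})(Ω₁) = -0.00038 + 0.15954j ; Y_{8,5}(Ω₂) = 0.00111 + 0.00029j ; Δ = -0.00005 + 0.00018j
  [+6]  conj(Y_{8,6})(Ω₁) = 0.35453 + 0.25911j ; Y_{8,6}(Ω₂) = 0.00000 + 0.00010j ; Δ = -0.00003 + 0.00004j
  [+7]  conj(Y_{8,7})(Ω₁) = 0.35474 - 0.11397j ; Y_{8,7}(Ω₂) = -0.00001 + 0.00000j ; Δ = -0.00000 + 0.00000j
  [+8]  conj(Y_{8,8})(Ω₁) = 0.04990 - 0.15164j ; Y_{8,8}(Ω₂) = -0.00000 - 0.00000j ; Δ = -0.00000 + 0.00000j
Total Σ_m = 0.37345 - 0.00000j. Multiply by 0.739198: 0.27606 - 0.00000j. P_8(cos γ) = 0.276057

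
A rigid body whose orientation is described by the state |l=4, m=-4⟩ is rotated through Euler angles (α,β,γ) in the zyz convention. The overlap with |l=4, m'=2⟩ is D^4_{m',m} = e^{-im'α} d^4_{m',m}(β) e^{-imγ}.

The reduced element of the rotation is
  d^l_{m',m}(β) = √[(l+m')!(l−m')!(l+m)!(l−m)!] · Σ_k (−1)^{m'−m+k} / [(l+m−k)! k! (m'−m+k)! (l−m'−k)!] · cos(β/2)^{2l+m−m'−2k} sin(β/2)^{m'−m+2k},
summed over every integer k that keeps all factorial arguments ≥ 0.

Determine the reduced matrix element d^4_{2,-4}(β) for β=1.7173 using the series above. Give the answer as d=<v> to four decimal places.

d^4_{2,-4}(β=1.7173) via the finite sum:
c=cos(1.717300/2)=0.653460, s=sin(1.717300/2)=0.756961; N=√[720·2·1·40320]=7619.763776
Admissible k: 0..0 (factorial args all ≥0)
  k=0: (−1)^6·7619.7638/(1440)·0.6535^2·0.7570^6 = +0.425068
d^4_{2,-4}(1.7173) = +0.425068

d=0.4251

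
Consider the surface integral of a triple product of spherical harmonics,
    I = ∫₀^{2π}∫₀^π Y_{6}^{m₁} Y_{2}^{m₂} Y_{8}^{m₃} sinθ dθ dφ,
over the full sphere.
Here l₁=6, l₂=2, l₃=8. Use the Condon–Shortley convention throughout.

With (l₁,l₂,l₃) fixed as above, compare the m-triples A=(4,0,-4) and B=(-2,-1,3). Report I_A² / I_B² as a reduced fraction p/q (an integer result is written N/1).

l's match ⇒ only the (l;m) 3-j factors differ between A and B.
A: triangle coeff Δ(6,2,8) = 1/30940; Σ_t [0,0]: t=0:+1/29030400 = 1/29030400; (3j)²=99/7735 [(6 2 8; 4 0 -4)], sign=+1
B: triangle coeff Δ(6,2,8) = 1/30940; Σ_t [0,0]: t=0:+1/5806080 = 1/5806080; (3j)²=165/6188 [(6 2 8; -2 -1 3)], sign=-1
I_A²/I_B² = (99/7735)/(165/6188) = 12/25

12/25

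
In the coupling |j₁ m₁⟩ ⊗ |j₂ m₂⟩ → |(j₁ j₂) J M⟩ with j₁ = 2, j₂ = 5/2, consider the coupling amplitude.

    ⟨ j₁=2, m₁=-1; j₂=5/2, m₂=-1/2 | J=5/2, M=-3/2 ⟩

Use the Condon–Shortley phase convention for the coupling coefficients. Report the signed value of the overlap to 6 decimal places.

j₁+j₂−J=2  J+j₁−j₂=2  J−j₁+j₂=3  j₁+j₂+J+1=8
(j₁±m₁, j₂±m₂, J±M) = (1,3,2,3,1,4)
P² = 216/35
sum k=1..2:
  [1] −1/4 = -1/4
  [2] +1/12 = 1/12
S = -1/6
C² = P²·S² = 6/35 ; C = -0.414039

-0.414039  (= −√(6/35))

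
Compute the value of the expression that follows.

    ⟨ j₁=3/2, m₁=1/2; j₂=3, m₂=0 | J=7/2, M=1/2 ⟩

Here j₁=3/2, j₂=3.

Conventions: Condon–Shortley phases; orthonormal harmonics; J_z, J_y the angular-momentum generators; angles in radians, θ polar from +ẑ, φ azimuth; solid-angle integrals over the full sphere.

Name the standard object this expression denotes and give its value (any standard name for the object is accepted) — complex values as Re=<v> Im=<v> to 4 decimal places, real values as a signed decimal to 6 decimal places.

This is a Clebsch–Gordan (vector-coupling) coefficient.
√[8·1!2!5!/9! · 2!1!3!3!4!3!] = √(384/7)
  +(−1)^0/∏(0,1,1,3,1,2)! = 1/12  (running 1/12)
  +(−1)^1/∏(1,0,0,2,2,3)! = -1/24  (running 1/24)
⟨..|..⟩ = √(384/7)·(1/24) = +0.308607

Clebsch–Gordan coefficient, +√(2/21) ≈ +0.308607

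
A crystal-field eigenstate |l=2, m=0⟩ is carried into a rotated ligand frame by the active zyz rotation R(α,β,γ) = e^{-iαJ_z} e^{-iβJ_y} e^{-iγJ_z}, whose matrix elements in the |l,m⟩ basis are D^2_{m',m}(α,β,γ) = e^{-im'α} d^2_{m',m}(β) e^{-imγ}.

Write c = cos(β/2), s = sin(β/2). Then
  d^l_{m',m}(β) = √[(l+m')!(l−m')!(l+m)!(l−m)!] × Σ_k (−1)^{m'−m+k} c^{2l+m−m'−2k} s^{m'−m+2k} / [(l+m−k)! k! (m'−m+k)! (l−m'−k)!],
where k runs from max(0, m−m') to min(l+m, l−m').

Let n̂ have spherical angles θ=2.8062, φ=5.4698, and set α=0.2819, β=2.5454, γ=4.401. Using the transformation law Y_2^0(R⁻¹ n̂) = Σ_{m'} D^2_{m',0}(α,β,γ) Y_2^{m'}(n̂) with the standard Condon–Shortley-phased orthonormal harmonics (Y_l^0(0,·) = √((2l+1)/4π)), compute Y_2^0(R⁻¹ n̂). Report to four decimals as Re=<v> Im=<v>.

Need the full column D^2_{m',0} for m'=−2..2 at α=0.2819, β=2.5454, γ=4.4010.
cos(β/2)=0.293701, sin(β/2)=0.955897
d^2_{-2,0}: single k=2 term ⇒ +0.193067;  D = +0.163186+0.103176i
d^2_{-1,0}: k∈[1..2] ⇒ +0.059320 -0.628369 = -0.569049;  D = -0.546588-0.158299i
d^2_{0,0}: k∈[0..2] ⇒ +0.007441 -0.315278 +0.834920 = +0.527083;  D = +0.527083+0.000000i
d^2_{1,0}: k∈[0..1] ⇒ -0.059320 +0.628369 = +0.569049;  D = +0.546588-0.158299i
d^2_{2,0}: single k=0 term ⇒ +0.193067;  D = +0.163186-0.103176i
Y_2^{m'}(θ=2.8062,φ=5.4698) and Σ D·Y over m':
  (+0.1632+0.1032i)·(-0.0023+0.0418i)  (-0.5466-0.1583i)·(-0.1650-0.1745i)  (+0.5271+0.0000i)·(+0.5283+0.0000i)  (+0.5466-0.1583i)·(+0.1650-0.1745i)  (+0.1632-0.1032i)·(-0.0023-0.0418i)
Y_2^0(R⁻¹ n̂) = +0.394162+0.000000i

Re=0.3942 Im=0.0000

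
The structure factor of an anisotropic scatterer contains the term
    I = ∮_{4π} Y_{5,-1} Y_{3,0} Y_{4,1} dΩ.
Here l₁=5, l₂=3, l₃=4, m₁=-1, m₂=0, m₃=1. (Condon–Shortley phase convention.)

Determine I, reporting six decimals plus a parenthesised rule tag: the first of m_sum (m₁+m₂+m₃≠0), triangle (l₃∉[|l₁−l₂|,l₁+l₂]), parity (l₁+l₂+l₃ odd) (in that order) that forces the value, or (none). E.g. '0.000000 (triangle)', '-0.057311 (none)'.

-0.115089 (none)

m-sum 0 ✓  L=12 even ✓  2≤4≤8 ✓
Π(2lᵢ+1) = 11×7×9 = 693
triangle coeff Δ(5,3,4) = 1/180180
Σ_t [1,3]: t=1:−1/576 t=2:+1/144 t=3:−1/576 = 1/288
(3j)²=20/1001 [(5 3 4; 0 0 0)], sign=+1
Σ_t [1,3]: t=1:−1/1440 t=2:+1/192 t=3:−1/432 = 19/8640
(3j)²=361/30030 [(5 3 4; -1 0 1)], sign=-1
⇒ 4πI² = 2166/13013
I = (-1)√(2166/13013/(4π)) = -0.11508947
No selection rule forces the value: the integral is nonzero (none).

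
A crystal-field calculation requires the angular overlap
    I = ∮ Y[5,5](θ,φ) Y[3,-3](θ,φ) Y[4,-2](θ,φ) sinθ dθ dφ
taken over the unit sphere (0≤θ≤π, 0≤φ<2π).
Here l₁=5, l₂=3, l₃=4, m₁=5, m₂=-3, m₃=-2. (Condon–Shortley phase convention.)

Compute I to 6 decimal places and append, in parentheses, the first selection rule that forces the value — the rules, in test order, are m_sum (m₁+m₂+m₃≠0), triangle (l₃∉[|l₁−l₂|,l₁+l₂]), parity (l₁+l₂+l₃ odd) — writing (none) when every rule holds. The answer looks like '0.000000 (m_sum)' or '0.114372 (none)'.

0.138791 (none)

Rules hold: Σm=0, L=12 even, 2≤4≤8.
N = 11·7·9 = 693
Δ = 4!·6!·2!/13! = 1/180180
Racah Σ t=1..3: t=1:−1/576 t=2:+1/144 t=3:−1/576 = 1/288
⇒ 3j(5 3 4; 0 0 0)² = 20/1001, sgn +1
Racah Σ t=0..0: t=0:+1/34560 = 1/34560
⇒ 3j(5 3 4; 5 -3 -2)² = 5/286, sgn +1
4πI² = N·(3j₀)²·(3jₘ)² = 450/1859
I = +1·√(0.242066/4π) = 0.13879110
No selection rule forces the value: the integral is nonzero (none).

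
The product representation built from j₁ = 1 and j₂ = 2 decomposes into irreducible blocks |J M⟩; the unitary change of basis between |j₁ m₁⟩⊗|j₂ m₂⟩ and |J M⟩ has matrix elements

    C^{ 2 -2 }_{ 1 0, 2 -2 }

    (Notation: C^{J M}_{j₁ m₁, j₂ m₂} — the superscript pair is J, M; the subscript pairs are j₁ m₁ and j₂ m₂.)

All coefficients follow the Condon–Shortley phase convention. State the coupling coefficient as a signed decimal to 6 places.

+√(2/3) = +0.816497

√[5·1!1!3!/6! · 1!1!0!4!0!4!] = √(24)
  +(−1)^0/∏(0,1,1,0,0,3)! = 1/6  (running 1/6)
⟨..|..⟩ = √(24)·(1/6) = +0.816497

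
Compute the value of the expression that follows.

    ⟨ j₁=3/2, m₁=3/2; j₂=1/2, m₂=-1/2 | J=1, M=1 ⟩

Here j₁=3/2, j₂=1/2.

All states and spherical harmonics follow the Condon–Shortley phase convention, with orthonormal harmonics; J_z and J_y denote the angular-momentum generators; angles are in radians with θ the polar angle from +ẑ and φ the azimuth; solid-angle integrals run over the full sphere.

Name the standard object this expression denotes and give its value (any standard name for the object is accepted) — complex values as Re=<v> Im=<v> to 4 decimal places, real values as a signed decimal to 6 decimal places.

This is a Clebsch–Gordan (vector-coupling) coefficient.
triangle: 1!*2!*0!/4! = 2/24
(j±m)!: 3!*0!*0!*1!*2!*0! = 12
prefactor² = (2J+1)*Δ*N² = 3
  k=0: +1/(0!*1!*0!*0!*2!*0!) = 1/2
Σ = 1/2  ⇒  CG² = 3*(1/2)² = 3/4
CG = +√(3/4) = +0.866025

Clebsch–Gordan coefficient, +√(3/4) ≈ +0.866025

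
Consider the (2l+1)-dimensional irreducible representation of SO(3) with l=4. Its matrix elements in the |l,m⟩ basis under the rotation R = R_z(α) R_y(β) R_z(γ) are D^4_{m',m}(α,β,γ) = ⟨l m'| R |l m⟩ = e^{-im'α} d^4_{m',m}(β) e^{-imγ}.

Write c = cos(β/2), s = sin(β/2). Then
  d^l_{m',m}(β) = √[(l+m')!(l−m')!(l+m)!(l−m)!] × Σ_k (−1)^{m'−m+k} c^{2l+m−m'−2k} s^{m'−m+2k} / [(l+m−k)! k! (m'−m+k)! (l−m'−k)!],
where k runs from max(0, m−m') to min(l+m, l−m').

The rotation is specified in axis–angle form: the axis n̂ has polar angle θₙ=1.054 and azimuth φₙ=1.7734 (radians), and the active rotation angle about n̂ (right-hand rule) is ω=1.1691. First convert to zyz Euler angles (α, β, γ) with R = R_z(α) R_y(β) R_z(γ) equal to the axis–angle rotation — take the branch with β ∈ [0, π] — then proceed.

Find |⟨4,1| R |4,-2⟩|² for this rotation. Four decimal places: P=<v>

Axis–angle → zyz. n̂ = (sinθₙcosφₙ, sinθₙsinφₙ, cosθₙ) = (-0.174942, +0.851624, +0.494097), ω = 1.1691.
R = I cosω + sinω [n̂]ₓ + (1−cosω) n̂n̂ᵀ gives
  R = [+0.409619, -0.545502, +0.731191; +0.364032, +0.832680, +0.417283; -0.836476, +0.095250, +0.539662]
β = atan2(√(R₁₃²+R₂₃²), R₃₃) = 1.000761; α = atan2(R₂₃, R₁₃) mod 2π = 0.518589; γ = atan2(R₃₂, −R₃₁) mod 2π = 0.113382
First d^4_{1,-2}(β=1.0008), then the phase factors e^{-i(1)α} and e^{-i(-2)γ}:
With c≡cos(β/2)=0.877400 and s≡sin(β/2)=0.479760, N=[120·6·2·720]^{1/2}=1018.233765
k: max(0,(-2)−(1))=0 … min(4+(-2),4−(1))=2
  k=0: (−1)^3·1018.2338/(72)·0.8774^5·0.4798^3 = -0.812034
  k=1: (−1)^4·1018.2338/(48)·0.8774^3·0.4798^5 = +0.364181
  k=2: (−1)^5·1018.2338/(240)·0.8774^1·0.4798^7 = -0.021777
d^4_{1,-2}(1.0008) = -0.812034 +0.364181 -0.021777 = -0.469630
|D^4_{1,-2}|² = |d^4_{1,-2}(β)|² = (-0.469630)² = 0.220552 (the z-rotation phases have unit modulus)

P=0.2206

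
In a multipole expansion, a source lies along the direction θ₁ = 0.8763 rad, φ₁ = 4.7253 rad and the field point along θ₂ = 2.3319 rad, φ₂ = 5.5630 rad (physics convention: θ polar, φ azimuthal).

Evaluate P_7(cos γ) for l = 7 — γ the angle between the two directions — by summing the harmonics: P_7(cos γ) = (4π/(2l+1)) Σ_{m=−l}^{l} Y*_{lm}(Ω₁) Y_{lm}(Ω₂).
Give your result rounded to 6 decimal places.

Term-by-term m-sum for l=7 (normalisation 4π/15 = 0.837758):
  [-7]  conj(Y_{7,-7})(Ω₁) = -0.007137+0.078749i ; Y_{7,-7}(Ω₂) = +0.016854-0.049381i ; Δ = +0.003768+0.001680i
  [-6]  conj(Y_{7,-6})(Ω₁) = -0.245689-0.019071i ; Y_{7,-6}(Ω₂) = +0.070923+0.171915i ; Δ = -0.014147-0.043590i
  [-5]  conj(Y_{7,-5})(Ω₁) = +0.027418-0.424140i ; Y_{7,-5}(Ω₂) = -0.339365-0.167856i ; Δ = -0.080499+0.139336i
  [-4]  conj(Y_{7,-4})(Ω₁) = +0.380091+0.019647i ; Y_{7,-4}(Ω₂) = +0.428043-0.114259i ; Δ = +0.164940-0.035019i
  [-3]  conj(Y_{7,-3})(Ω₁) = +0.000082-0.002120i ; Y_{7,-3}(Ω₂) = -0.092601+0.138374i ; Δ = +0.000286+0.000208i
  [-2]  conj(Y_{7,-2})(Ω₁) = +0.358413+0.009257i ; Y_{7,-2}(Ω₂) = +0.036549+0.278636i ; Δ = +0.010520+0.100205i
  [-1]  conj(Y_{7,-1})(Ω₁) = -0.002072+0.160499i ; Y_{7,-1}(Ω₂) = -0.229960-0.201766i ; Δ = +0.032860-0.036490i
  [+0]  conj(Y_{7,0})(Ω₁) = +0.316341-0.000000i ; Y_{7,0}(Ω₂) = -0.198076+0.000000i ; Δ = -0.062659+0.000000i
  [+1]  conj(Y_{7,1})(Ω₁) = +0.002072+0.160499i ; Y_{7,1}(Ω₂) = +0.229960-0.201766i ; Δ = +0.032860+0.036490i
  [+2]  conj(Y_{7,2})(Ω₁) = +0.358413-0.009257i ; Y_{7,2}(Ω₂) = +0.036549-0.278636i ; Δ = +0.010520-0.100205i
  [+3]  conj(Y_{7,3})(Ω₁) = -0.000082-0.002120i ; Y_{7,3}(Ω₂) = +0.092601+0.138374i ; Δ = +0.000286-0.000208i
  [+4]  conj(Y_{7,4})(Ω₁) = +0.380091-0.019647i ; Y_{7,4}(Ω₂) = +0.428043+0.114259i ; Δ = +0.164940+0.035019i
  [+5]  conj(Y_{7,5})(Ω₁) = -0.027418-0.424140i ; Y_{7,5}(Ω₂) = +0.339365-0.167856i ; Δ = -0.080499-0.139336i
  [+6]  conj(Y_{7,6})(Ω₁) = -0.245689+0.019071i ; Y_{7,6}(Ω₂) = +0.070923-0.171915i ; Δ = -0.014147+0.043590i
  [+7]  conj(Y_{7,7})(Ω₁) = +0.007137+0.078749i ; Y_{7,7}(Ω₂) = -0.016854-0.049381i ; Δ = +0.003768-0.001680i
Σ over m = +0.172797+0.000000i; ×(4π/15) → +0.144762+0.000000i. Real part: 0.144762

0.144762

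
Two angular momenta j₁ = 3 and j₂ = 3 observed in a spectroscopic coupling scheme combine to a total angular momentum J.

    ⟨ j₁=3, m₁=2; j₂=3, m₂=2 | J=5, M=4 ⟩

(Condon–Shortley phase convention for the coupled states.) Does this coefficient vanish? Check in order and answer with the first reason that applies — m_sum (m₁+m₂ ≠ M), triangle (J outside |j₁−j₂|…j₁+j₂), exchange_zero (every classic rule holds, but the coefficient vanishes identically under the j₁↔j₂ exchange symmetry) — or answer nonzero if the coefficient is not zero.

exchange_zero

m-sum: m₁+m₂ = 2+2 = 4, M = 4  ✓
triangle: |j₁−j₂| = 0 ≤ J = 5 ≤ j₁+j₂ = 6  ✓
exchange: j₁=j₂ and m₁=m₂, and (−1)^(j₁+j₂−J) = (−1)^1 = −1 forces ⟨j₁m₁;j₂m₂|JM⟩ = −⟨j₂m₂;j₁m₁|JM⟩ = −⟨j₁m₁;j₂m₂|JM⟩ ⇒ the coefficient vanishes identically
Racah sum check: Σ_k collapses to 0 ⇒ CG = 0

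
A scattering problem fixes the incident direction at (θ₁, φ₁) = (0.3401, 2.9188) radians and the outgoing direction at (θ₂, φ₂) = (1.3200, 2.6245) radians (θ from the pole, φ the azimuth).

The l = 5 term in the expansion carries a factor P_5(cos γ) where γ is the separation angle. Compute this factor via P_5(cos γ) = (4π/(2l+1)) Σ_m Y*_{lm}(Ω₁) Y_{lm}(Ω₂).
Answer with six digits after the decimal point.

-0.011545

Summing Y*_{l m}(θ₁,φ₁)·Y_{l m}(θ₂,φ₂) over m ∈ [−5, 5]; prefactor 4π/(2·5+1) = 1.142397:
  [-5]  conj(Y_{5,-5})(Ω₁) = (-0.000846, 0.001721) ; Y_{5,-5}(Ω₂) = (0.336268, -0.209014) ; Δ = (0.000075, 0.000755)
  [-4]  conj(Y_{5,-4})(Ω₁) = (0.010768, -0.013326) ; Y_{5,-4}(Ω₂) = (-0.153099, 0.281869) ; Δ = (0.002108, 0.005075)
  [-3]  conj(Y_{5,-3})(Ω₁) = (-0.070533, 0.055694) ; Y_{5,-3}(Ω₂) = (0.002735, 0.140131) ; Δ = (-0.007997, -0.009731)
  [-2]  conj(Y_{5,-2})(Ω₁) = (0.267299, -0.127668) ; Y_{5,-2}(Ω₂) = (-0.164495, -0.276541) ; Δ = (-0.079275, -0.052918)
  [-1]  conj(Y_{5,-1})(Ω₁) = (-0.536032, 0.121440) ; Y_{5,-1}(Ω₂) = (-0.058629, -0.033343) ; Δ = (0.035476, 0.010753)
  [+0]  conj(Y_{5,0})(Ω₁) = (0.280988, -0.000000) ; Y_{5,0}(Ω₂) = (0.317165, 0.000000) ; Δ = (0.089120, 0.000000)
  [+1]  conj(Y_{5,1})(Ω₁) = (0.536032, 0.121440) ; Y_{5,1}(Ω₂) = (0.058629, -0.033343) ; Δ = (0.035476, -0.010753)
  [+2]  conj(Y_{5,2})(Ω₁) = (0.267299, 0.127668) ; Y_{5,2}(Ω₂) = (-0.164495, 0.276541) ; Δ = (-0.079275, 0.052918)
  [+3]  conj(Y_{5,3})(Ω₁) = (0.070533, 0.055694) ; Y_{5,3}(Ω₂) = (-0.002735, 0.140131) ; Δ = (-0.007997, 0.009731)
  [+4]  conj(Y_{5,4})(Ω₁) = (0.010768, 0.013326) ; Y_{5,4}(Ω₂) = (-0.153099, -0.281869) ; Δ = (0.002108, -0.005075)
  [+5]  conj(Y_{5,5})(Ω₁) = (0.000846, 0.001721) ; Y_{5,5}(Ω₂) = (-0.336268, -0.209014) ; Δ = (0.000075, -0.000755)
Total Σ_m = (-0.010106, 0.000000). Multiply by 1.142397: (-0.011545, 0.000000). P_5(cos γ) = -0.011545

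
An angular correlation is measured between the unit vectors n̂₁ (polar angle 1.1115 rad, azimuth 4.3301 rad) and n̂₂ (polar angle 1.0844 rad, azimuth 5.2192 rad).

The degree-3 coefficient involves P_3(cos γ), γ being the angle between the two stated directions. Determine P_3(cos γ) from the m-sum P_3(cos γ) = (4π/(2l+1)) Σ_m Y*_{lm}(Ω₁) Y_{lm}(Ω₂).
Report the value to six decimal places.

-0.178072

Addition theorem: P_3(cos γ) = (4π/7) Σ_m Y*_{lm}(Ω₁) Y_{lm}(Ω₂), m = −3…3:
  m=-3: Y*=+0.273886+0.123603i  Y=-0.287878-0.014511i  product -0.077052-0.039557i
  m=-2: Y*=-0.262706+0.251989i  Y=-0.197417+0.316871i  product -0.027985-0.132991i
  m=-1: Y*=+0.001875+0.004663i  Y=+0.012830+0.023109i  product -0.000084+0.000103i
  m=+0: Y*=-0.333741-0.000000i  Y=-0.332739+0.000000i  product +0.111049+0.000000i
  m=+1: Y*=-0.001875+0.004663i  Y=-0.012830+0.023109i  product -0.000084-0.000103i
  m=+2: Y*=-0.262706-0.251989i  Y=-0.197417-0.316871i  product -0.027985+0.132991i
  m=+3: Y*=-0.273886+0.123603i  Y=+0.287878-0.014511i  product -0.077052+0.039557i
Total Σ_m = -0.099194+0.000000i. Multiply by 1.795196: -0.178072+0.000000i. P_3(cos γ) = -0.178072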